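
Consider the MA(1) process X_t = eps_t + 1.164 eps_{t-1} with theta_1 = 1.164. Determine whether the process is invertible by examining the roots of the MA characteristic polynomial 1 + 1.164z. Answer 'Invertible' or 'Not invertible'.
\text{Not invertible}

The MA(q) characteristic polynomial is P(z) = 1 + 1.164z.
Invertibility requires all roots to lie outside the unit circle, i.e. |z| > 1 for every root.
This is linear in z: 1 + (1.164) z = 0  =>  z = -1/(1.164) = -0.859107,  |z| = 0.859107.
Moduli of all roots: 0.8591.
All moduli strictly greater than 1? No.
Verdict: Not invertible.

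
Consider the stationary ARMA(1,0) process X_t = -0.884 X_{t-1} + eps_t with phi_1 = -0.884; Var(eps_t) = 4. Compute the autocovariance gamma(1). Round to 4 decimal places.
\gamma(1) = -16.1798

Multiply the model equation by X_{t-k} and take expectations. With theta_0 = psi_0 = 1 and psi_j the MA(infinity) weights, this gives
  gamma(k) - sum_i phi_i gamma(k-i) = c_k,
  c_k = sigma^2 * sum_{j=k..q} theta_j psi_{j-k}   (c_k = 0 for k > q),
using gamma(-m) = gamma(m).
Pure AR (q = 0): c_0 = sigma^2 = 4, c_k = 0 for k >= 1.
Equations for k = 0 and k = 1 (AR order 1):
  gamma(0) = phi_1 gamma(1) + c_0
  gamma(1) = phi_1 gamma(0) + c_1
Substituting the second into the first: gamma(0) (1 - phi_1^2) = c_0 + phi_1 c_1, so
  gamma(0) = c_0 / (1 - phi_1^2) = 4 / (1 - (-0.884)^2) = 4 / 0.218544 = 18.30295.
  gamma(1) = phi_1 gamma(0) = (-0.884)(18.30295) = -16.179808.
Therefore gamma(1) = -16.1798 (to 4 decimal places).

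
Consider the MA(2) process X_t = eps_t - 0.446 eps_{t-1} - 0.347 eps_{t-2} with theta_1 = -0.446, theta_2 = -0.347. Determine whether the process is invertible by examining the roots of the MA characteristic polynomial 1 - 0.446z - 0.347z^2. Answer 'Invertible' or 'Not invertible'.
\text{Invertible}

The MA(q) characteristic polynomial is P(z) = 1 - 0.446z - 0.347z^2.
Invertibility requires all roots to lie outside the unit circle, i.e. |z| > 1 for every root.
Set 1 + (-0.446) z + (-0.347) z^2 = 0, i.e. a z^2 + b z + c = 0 with a = -0.347, b = -0.446, c = 1.
Discriminant D = b^2 - 4ac = (-0.446)^2 - 4*(-0.347)*1 = 0.198916 - (-1.388) = 1.586916.
D >= 0, so the roots are real: z = (-b +/- sqrt(D)) / (2a) = (0.446 +/- 1.259729) / (-0.694).
  z_1 = (0.446 + 1.259729) / (-0.694) = -2.4578,   |z_1| = 2.4578.
  z_2 = (0.446 - 1.259729) / (-0.694) = 1.1725,   |z_2| = 1.1725.
Moduli of all roots: 2.4578, 1.1725.
All moduli strictly greater than 1? Yes.
Verdict: Invertible.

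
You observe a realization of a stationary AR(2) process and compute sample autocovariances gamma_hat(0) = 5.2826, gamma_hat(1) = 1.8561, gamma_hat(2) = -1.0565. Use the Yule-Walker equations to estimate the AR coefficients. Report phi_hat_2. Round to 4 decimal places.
\hat\phi_{2} = -0.3690

The Yule-Walker equations for an AR(p) process read, in matrix form,
  Gamma_p phi = r_p,   with   (Gamma_p)_{ij} = gamma(|i - j|),
                       (r_p)_i = gamma(i),   i,j = 1..p.
Substitute the sample gammas (Toeplitz matrix and right-hand side of size 2):
  Gamma_p = [[5.2826, 1.8561], [1.8561, 5.2826]]
  r_p     = [1.8561, -1.0565]
Written out:
  5.2826 phi_1 + 1.8561 phi_2 = 1.8561
  1.8561 phi_1 + 5.2826 phi_2 = -1.0565
Solve by Cramer's rule:
  det = gamma(0)^2 - gamma(1)^2 = (5.2826)^2 - (1.8561)^2 = 27.90586276 - 3.44510721 = 24.46075555
  phi_hat_1 = [gamma(1) gamma(0) - gamma(1) gamma(2)] / det = [(1.8561)(5.2826) - (1.8561)(-1.0565)] / 24.46075555 = 11.76600351 / 24.46075555 = 0.481
  phi_hat_2 = [gamma(0) gamma(2) - gamma(1)^2] / det = [(5.2826)(-1.0565) - (1.8561)^2] / 24.46075555 = -9.02617411 / 24.46075555 = -0.369
So phi_hat = [0.4810, -0.3690].
Therefore phi_hat_2 = -0.3690.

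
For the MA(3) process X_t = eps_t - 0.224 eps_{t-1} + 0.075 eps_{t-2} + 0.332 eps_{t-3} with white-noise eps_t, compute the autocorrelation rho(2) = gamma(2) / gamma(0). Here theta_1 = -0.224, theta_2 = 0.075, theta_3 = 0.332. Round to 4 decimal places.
\rho(2) = 0.0005

For an MA(q) process with theta_0 = 1, the autocovariance is
  gamma(k) = sigma^2 * sum_{i=0..q-k} theta_i * theta_{i+k},
and rho(k) = gamma(k) / gamma(0). Sigma^2 cancels.
  numerator   = (1)*(0.075) + (-0.224)*(0.332) = 0.000632.
  denominator = (1)^2 + (-0.224)^2 + (0.075)^2 + (0.332)^2 = 1.166025.
  rho(2) = 0.000632 / 1.166025 = 0.0005.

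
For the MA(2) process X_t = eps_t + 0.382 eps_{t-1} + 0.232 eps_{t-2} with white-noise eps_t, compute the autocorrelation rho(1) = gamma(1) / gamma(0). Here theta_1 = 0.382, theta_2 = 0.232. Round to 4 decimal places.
\rho(1) = 0.3923

For an MA(q) process with theta_0 = 1, the autocovariance is
  gamma(k) = sigma^2 * sum_{i=0..q-k} theta_i * theta_{i+k},
and rho(k) = gamma(k) / gamma(0). Sigma^2 cancels.
  numerator   = (1)*(0.382) + (0.382)*(0.232) = 0.470624.
  denominator = (1)^2 + (0.382)^2 + (0.232)^2 = 1.199748.
  rho(1) = 0.470624 / 1.199748 = 0.3923.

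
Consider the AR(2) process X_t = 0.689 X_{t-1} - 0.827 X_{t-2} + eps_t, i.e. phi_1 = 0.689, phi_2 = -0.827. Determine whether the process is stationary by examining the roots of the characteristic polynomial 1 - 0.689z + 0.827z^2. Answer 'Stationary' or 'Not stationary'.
\text{Stationary}

The AR(p) characteristic polynomial is P(z) = 1 - 0.689z + 0.827z^2.
Stationarity requires all roots to lie outside the unit circle, i.e. |z| > 1 for every root.
Set 1 + (-0.689) z + (0.827) z^2 = 0, i.e. a z^2 + b z + c = 0 with a = 0.827, b = -0.689, c = 1.
Discriminant D = b^2 - 4ac = (-0.689)^2 - 4*(0.827)*1 = 0.474721 - (3.308) = -2.833279.
D < 0, so the roots are the complex-conjugate pair z = (-b +/- i sqrt(-D)) / (2a) = 0.4166 +/- 1.0177i.
For a conjugate pair |z|^2 = z * conj(z) = (product of roots) = c/a = 1/(0.827) = 1.20919, so |z| = sqrt(1.20919) = 1.0996 for both roots.
Moduli of all roots: 1.0996, 1.0996.
All moduli strictly greater than 1? Yes.
Verdict: Stationary.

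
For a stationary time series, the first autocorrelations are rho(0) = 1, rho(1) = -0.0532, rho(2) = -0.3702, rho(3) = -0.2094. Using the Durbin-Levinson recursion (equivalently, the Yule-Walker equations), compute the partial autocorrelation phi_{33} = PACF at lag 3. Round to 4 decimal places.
\phi_{33} = -0.2989

The PACF at lag k is phi_{kk}, the last component of the solution
to the Yule-Walker system G_k phi = r_k where
  (G_k)_{ij} = rho(|i - j|), (r_k)_i = rho(i), i,j = 1..k.
Equivalently, Durbin-Levinson gives phi_{kk} iteratively:
  phi_{11} = rho(1)
  phi_{kk} = [rho(k) - sum_{j=1..k-1} phi_{k-1,j} rho(k-j)]
            / [1 - sum_{j=1..k-1} phi_{k-1,j} rho(j)],
  phi_{k,j} = phi_{k-1,j} - phi_{kk} phi_{k-1,k-j},  j = 1..k-1.
Step k = 1:
  phi_11 = rho(1) = -0.0532.
Step k = 2:
  phi_22 = [rho(2) - phi_11 rho(1)] / [1 - phi_11 rho(1)] = [-0.3702 - (-0.0532)(-0.0532)] / [1 - (-0.0532)(-0.0532)]
         = -0.37303024 / 0.99716976 = -0.374089.
  Update: phi_21 = phi_11 - phi_22 phi_11 = -0.0532 - (-0.374089)(-0.0532) = -0.073102.
Step k = 3:
  phi_33 = [rho(3) - phi_21 rho(2) - phi_22 rho(1)] / [1 - phi_21 rho(1) - phi_22 rho(2)]
    numerator   = -0.2094 - (-0.073102)(-0.3702) - (-0.374089)(-0.0532) = -0.25636372
    denominator = 1 - (-0.073102)(-0.0532) - (-0.374089)(-0.3702) = 0.85762325
  phi_33 = -0.25636372 / 0.85762325 = -0.2989.
Therefore phi_{33} = -0.2989.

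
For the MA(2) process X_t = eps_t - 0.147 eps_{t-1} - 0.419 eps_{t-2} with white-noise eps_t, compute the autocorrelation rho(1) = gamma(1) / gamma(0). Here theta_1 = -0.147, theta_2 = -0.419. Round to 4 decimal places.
\rho(1) = -0.0713

For an MA(q) process with theta_0 = 1, the autocovariance is
  gamma(k) = sigma^2 * sum_{i=0..q-k} theta_i * theta_{i+k},
and rho(k) = gamma(k) / gamma(0). Sigma^2 cancels.
  numerator   = (1)*(-0.147) + (-0.147)*(-0.419) = -0.085407.
  denominator = (1)^2 + (-0.147)^2 + (-0.419)^2 = 1.19717.
  rho(1) = -0.085407 / 1.19717 = -0.0713.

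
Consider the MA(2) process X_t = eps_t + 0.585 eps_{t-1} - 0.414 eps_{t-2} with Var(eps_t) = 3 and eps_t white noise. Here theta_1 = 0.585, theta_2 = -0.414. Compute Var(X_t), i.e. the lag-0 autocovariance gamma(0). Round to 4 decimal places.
\gamma(0) = 4.5409

For an MA(q) process X_t = eps_t + sum_i theta_i eps_{t-i} with
Var(eps_t) = sigma^2, the variance is
  gamma(0) = sigma^2 * (1 + sum_i theta_i^2).
  sum_i theta_i^2 = (0.585)^2 + (-0.414)^2 = 0.342225 + 0.171396 = 0.513621.
  gamma(0) = 3 * (1 + 0.513621) = 3 * 1.513621 = 4.540863, which rounds to 4.5409.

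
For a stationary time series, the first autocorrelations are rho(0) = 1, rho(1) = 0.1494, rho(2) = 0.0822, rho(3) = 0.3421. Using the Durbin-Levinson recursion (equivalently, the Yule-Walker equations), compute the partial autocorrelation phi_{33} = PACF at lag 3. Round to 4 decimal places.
\phi_{33} = 0.3300

The PACF at lag k is phi_{kk}, the last component of the solution
to the Yule-Walker system G_k phi = r_k where
  (G_k)_{ij} = rho(|i - j|), (r_k)_i = rho(i), i,j = 1..k.
Equivalently, Durbin-Levinson gives phi_{kk} iteratively:
  phi_{11} = rho(1)
  phi_{kk} = [rho(k) - sum_{j=1..k-1} phi_{k-1,j} rho(k-j)]
            / [1 - sum_{j=1..k-1} phi_{k-1,j} rho(j)],
  phi_{k,j} = phi_{k-1,j} - phi_{kk} phi_{k-1,k-j},  j = 1..k-1.
Step k = 1:
  phi_11 = rho(1) = 0.1494.
Step k = 2:
  phi_22 = [rho(2) - phi_11 rho(1)] / [1 - phi_11 rho(1)] = [0.0822 - (0.1494)(0.1494)] / [1 - (0.1494)(0.1494)]
         = 0.05987964 / 0.97767964 = 0.061247.
  Update: phi_21 = phi_11 - phi_22 phi_11 = 0.1494 - (0.061247)(0.1494) = 0.14025.
Step k = 3:
  phi_33 = [rho(3) - phi_21 rho(2) - phi_22 rho(1)] / [1 - phi_21 rho(1) - phi_22 rho(2)]
    numerator   = 0.3421 - (0.14025)(0.0822) - (0.061247)(0.1494) = 0.32142122
    denominator = 1 - (0.14025)(0.1494) - (0.061247)(0.0822) = 0.97401221
  phi_33 = 0.32142122 / 0.97401221 = 0.33.
Therefore phi_{33} = 0.3300.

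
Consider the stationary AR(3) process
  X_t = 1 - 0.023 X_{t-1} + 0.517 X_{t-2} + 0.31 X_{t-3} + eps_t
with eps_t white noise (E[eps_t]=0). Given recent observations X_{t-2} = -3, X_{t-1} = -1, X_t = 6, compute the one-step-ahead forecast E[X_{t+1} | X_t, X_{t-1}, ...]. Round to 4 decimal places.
E[X_{t+1} \mid \mathcal F_t] = -0.5850

For an AR(p) model X_t = c + sum_i phi_i X_{t-i} + eps_t, the
one-step-ahead conditional mean is
  E[X_{t+1} | X_t, ...] = c + sum_i phi_i X_{t+1-i}.
Substitute known values:
  E[X_{t+1} | ...] = 1 + (-0.023) * (6) + (0.517) * (-1) + (0.31) * (-3)
                   = -0.5850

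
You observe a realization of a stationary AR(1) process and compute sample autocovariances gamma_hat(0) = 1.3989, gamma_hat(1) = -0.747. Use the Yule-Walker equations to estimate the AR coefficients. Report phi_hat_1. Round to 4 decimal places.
\hat\phi_{1} = -0.5340

The Yule-Walker equations for an AR(p) process read, in matrix form,
  Gamma_p phi = r_p,   with   (Gamma_p)_{ij} = gamma(|i - j|),
                       (r_p)_i = gamma(i),   i,j = 1..p.
Substitute the sample gammas (Toeplitz matrix and right-hand side of size 1):
  Gamma_p = [[1.3989]]
  r_p     = [-0.747]
With p = 1 this is the single equation gamma(0) phi_1 = gamma(1):
  phi_hat_1 = gamma(1) / gamma(0) = -0.747 / 1.3989 = -0.5340.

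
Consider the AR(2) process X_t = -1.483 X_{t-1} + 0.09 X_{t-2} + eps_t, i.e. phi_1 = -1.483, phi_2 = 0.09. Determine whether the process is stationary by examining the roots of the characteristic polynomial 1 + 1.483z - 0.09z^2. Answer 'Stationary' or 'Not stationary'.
\text{Not stationary}

The AR(p) characteristic polynomial is P(z) = 1 + 1.483z - 0.09z^2.
Stationarity requires all roots to lie outside the unit circle, i.e. |z| > 1 for every root.
Set 1 + (1.483) z + (-0.09) z^2 = 0, i.e. a z^2 + b z + c = 0 with a = -0.09, b = 1.483, c = 1.
Discriminant D = b^2 - 4ac = (1.483)^2 - 4*(-0.09)*1 = 2.199289 - (-0.36) = 2.559289.
D >= 0, so the roots are real: z = (-b +/- sqrt(D)) / (2a) = (-1.483 +/- 1.599778) / (-0.18).
  z_1 = (-1.483 + 1.599778) / (-0.18) = -0.6488,   |z_1| = 0.6488.
  z_2 = (-1.483 - 1.599778) / (-0.18) = 17.1265,   |z_2| = 17.1265.
Moduli of all roots: 0.6488, 17.1265.
All moduli strictly greater than 1? No.
Verdict: Not stationary.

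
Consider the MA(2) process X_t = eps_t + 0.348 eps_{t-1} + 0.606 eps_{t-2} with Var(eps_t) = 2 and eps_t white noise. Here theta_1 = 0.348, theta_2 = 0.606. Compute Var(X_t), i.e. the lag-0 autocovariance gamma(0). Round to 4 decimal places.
\gamma(0) = 2.9767

For an MA(q) process X_t = eps_t + sum_i theta_i eps_{t-i} with
Var(eps_t) = sigma^2, the variance is
  gamma(0) = sigma^2 * (1 + sum_i theta_i^2).
  sum_i theta_i^2 = (0.348)^2 + (0.606)^2 = 0.121104 + 0.367236 = 0.48834.
  gamma(0) = 2 * (1 + 0.48834) = 2 * 1.48834 = 2.97668, which rounds to 2.9767.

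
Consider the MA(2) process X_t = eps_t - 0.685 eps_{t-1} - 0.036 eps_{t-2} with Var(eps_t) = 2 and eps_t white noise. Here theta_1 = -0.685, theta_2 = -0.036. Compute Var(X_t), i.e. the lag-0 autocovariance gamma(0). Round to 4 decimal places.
\gamma(0) = 2.9410

For an MA(q) process X_t = eps_t + sum_i theta_i eps_{t-i} with
Var(eps_t) = sigma^2, the variance is
  gamma(0) = sigma^2 * (1 + sum_i theta_i^2).
  sum_i theta_i^2 = (-0.685)^2 + (-0.036)^2 = 0.469225 + 0.001296 = 0.470521.
  gamma(0) = 2 * (1 + 0.470521) = 2 * 1.470521 = 2.941042, which rounds to 2.9410.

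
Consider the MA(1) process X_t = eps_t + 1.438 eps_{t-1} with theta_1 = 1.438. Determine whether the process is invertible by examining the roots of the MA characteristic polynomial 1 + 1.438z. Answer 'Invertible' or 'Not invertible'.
\text{Not invertible}

The MA(q) characteristic polynomial is P(z) = 1 + 1.438z.
Invertibility requires all roots to lie outside the unit circle, i.e. |z| > 1 for every root.
This is linear in z: 1 + (1.438) z = 0  =>  z = -1/(1.438) = -0.69541,  |z| = 0.69541.
Moduli of all roots: 0.6954.
All moduli strictly greater than 1? No.
Verdict: Not invertible.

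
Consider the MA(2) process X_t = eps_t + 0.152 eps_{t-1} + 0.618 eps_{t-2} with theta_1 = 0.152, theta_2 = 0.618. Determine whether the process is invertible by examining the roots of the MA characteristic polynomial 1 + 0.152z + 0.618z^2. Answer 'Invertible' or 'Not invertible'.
\text{Invertible}

The MA(q) characteristic polynomial is P(z) = 1 + 0.152z + 0.618z^2.
Invertibility requires all roots to lie outside the unit circle, i.e. |z| > 1 for every root.
Set 1 + (0.152) z + (0.618) z^2 = 0, i.e. a z^2 + b z + c = 0 with a = 0.618, b = 0.152, c = 1.
Discriminant D = b^2 - 4ac = (0.152)^2 - 4*(0.618)*1 = 0.023104 - (2.472) = -2.448896.
D < 0, so the roots are the complex-conjugate pair z = (-b +/- i sqrt(-D)) / (2a) = -0.123 +/- 1.2661i.
For a conjugate pair |z|^2 = z * conj(z) = (product of roots) = c/a = 1/(0.618) = 1.618123, so |z| = sqrt(1.618123) = 1.2721 for both roots.
Moduli of all roots: 1.2721, 1.2721.
All moduli strictly greater than 1? Yes.
Verdict: Invertible.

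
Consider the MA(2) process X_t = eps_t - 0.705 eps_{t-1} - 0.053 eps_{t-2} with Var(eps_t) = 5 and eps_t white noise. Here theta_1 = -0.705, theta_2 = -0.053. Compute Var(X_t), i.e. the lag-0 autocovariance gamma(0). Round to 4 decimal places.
\gamma(0) = 7.4992

For an MA(q) process X_t = eps_t + sum_i theta_i eps_{t-i} with
Var(eps_t) = sigma^2, the variance is
  gamma(0) = sigma^2 * (1 + sum_i theta_i^2).
  sum_i theta_i^2 = (-0.705)^2 + (-0.053)^2 = 0.497025 + 0.002809 = 0.499834.
  gamma(0) = 5 * (1 + 0.499834) = 5 * 1.499834 = 7.49917, which rounds to 7.4992.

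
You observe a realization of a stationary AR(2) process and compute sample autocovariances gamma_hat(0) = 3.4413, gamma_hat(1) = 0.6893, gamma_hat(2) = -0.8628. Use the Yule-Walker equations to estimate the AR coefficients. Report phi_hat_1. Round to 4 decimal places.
\hat\phi_{1} = 0.2610

The Yule-Walker equations for an AR(p) process read, in matrix form,
  Gamma_p phi = r_p,   with   (Gamma_p)_{ij} = gamma(|i - j|),
                       (r_p)_i = gamma(i),   i,j = 1..p.
Substitute the sample gammas (Toeplitz matrix and right-hand side of size 2):
  Gamma_p = [[3.4413, 0.6893], [0.6893, 3.4413]]
  r_p     = [0.6893, -0.8628]
Written out:
  3.4413 phi_1 + 0.6893 phi_2 = 0.6893
  0.6893 phi_1 + 3.4413 phi_2 = -0.8628
Solve by Cramer's rule:
  det = gamma(0)^2 - gamma(1)^2 = (3.4413)^2 - (0.6893)^2 = 11.84254569 - 0.47513449 = 11.3674112
  phi_hat_1 = [gamma(1) gamma(0) - gamma(1) gamma(2)] / det = [(0.6893)(3.4413) - (0.6893)(-0.8628)] / 11.3674112 = 2.96681613 / 11.3674112 = 0.261
  phi_hat_2 = [gamma(0) gamma(2) - gamma(1)^2] / det = [(3.4413)(-0.8628) - (0.6893)^2] / 11.3674112 = -3.44428813 / 11.3674112 = -0.303
So phi_hat = [0.2610, -0.3030].
Therefore phi_hat_1 = 0.2610.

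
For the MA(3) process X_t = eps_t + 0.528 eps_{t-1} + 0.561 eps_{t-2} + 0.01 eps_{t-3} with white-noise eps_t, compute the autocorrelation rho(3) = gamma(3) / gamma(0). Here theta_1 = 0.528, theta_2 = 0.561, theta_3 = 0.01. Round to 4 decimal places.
\rho(3) = 0.0063

For an MA(q) process with theta_0 = 1, the autocovariance is
  gamma(k) = sigma^2 * sum_{i=0..q-k} theta_i * theta_{i+k},
and rho(k) = gamma(k) / gamma(0). Sigma^2 cancels.
  numerator   = (1)*(0.01) = 0.01.
  denominator = (1)^2 + (0.528)^2 + (0.561)^2 + (0.01)^2 = 1.593605.
  rho(3) = 0.01 / 1.593605 = 0.0063.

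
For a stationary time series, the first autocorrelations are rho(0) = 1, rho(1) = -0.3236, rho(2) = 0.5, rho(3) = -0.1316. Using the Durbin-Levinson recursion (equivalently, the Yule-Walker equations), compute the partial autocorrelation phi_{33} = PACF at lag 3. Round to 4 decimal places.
\phi_{33} = 0.1410

The PACF at lag k is phi_{kk}, the last component of the solution
to the Yule-Walker system G_k phi = r_k where
  (G_k)_{ij} = rho(|i - j|), (r_k)_i = rho(i), i,j = 1..k.
Equivalently, Durbin-Levinson gives phi_{kk} iteratively:
  phi_{11} = rho(1)
  phi_{kk} = [rho(k) - sum_{j=1..k-1} phi_{k-1,j} rho(k-j)]
            / [1 - sum_{j=1..k-1} phi_{k-1,j} rho(j)],
  phi_{k,j} = phi_{k-1,j} - phi_{kk} phi_{k-1,k-j},  j = 1..k-1.
Step k = 1:
  phi_11 = rho(1) = -0.3236.
Step k = 2:
  phi_22 = [rho(2) - phi_11 rho(1)] / [1 - phi_11 rho(1)] = [0.5 - (-0.3236)(-0.3236)] / [1 - (-0.3236)(-0.3236)]
         = 0.39528304 / 0.89528304 = 0.441517.
  Update: phi_21 = phi_11 - phi_22 phi_11 = -0.3236 - (0.441517)(-0.3236) = -0.180725.
Step k = 3:
  phi_33 = [rho(3) - phi_21 rho(2) - phi_22 rho(1)] / [1 - phi_21 rho(1) - phi_22 rho(2)]
    numerator   = -0.1316 - (-0.180725)(0.5) - (0.441517)(-0.3236) = 0.10163752
    denominator = 1 - (-0.180725)(-0.3236) - (0.441517)(0.5) = 0.7207587
  phi_33 = 0.10163752 / 0.7207587 = 0.141.
Therefore phi_{33} = 0.1410.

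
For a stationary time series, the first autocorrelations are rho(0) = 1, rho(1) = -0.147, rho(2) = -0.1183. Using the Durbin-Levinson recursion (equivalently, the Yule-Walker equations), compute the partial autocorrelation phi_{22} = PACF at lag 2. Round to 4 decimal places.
\phi_{22} = -0.1430

The PACF at lag k is phi_{kk}, the last component of the solution
to the Yule-Walker system G_k phi = r_k where
  (G_k)_{ij} = rho(|i - j|), (r_k)_i = rho(i), i,j = 1..k.
Equivalently, Durbin-Levinson gives phi_{kk} iteratively:
  phi_{11} = rho(1)
  phi_{kk} = [rho(k) - sum_{j=1..k-1} phi_{k-1,j} rho(k-j)]
            / [1 - sum_{j=1..k-1} phi_{k-1,j} rho(j)],
  phi_{k,j} = phi_{k-1,j} - phi_{kk} phi_{k-1,k-j},  j = 1..k-1.
Step k = 1:
  phi_11 = rho(1) = -0.147.
Step k = 2:
  phi_22 = [rho(2) - phi_11 rho(1)] / [1 - phi_11 rho(1)] = [-0.1183 - (-0.147)(-0.147)] / [1 - (-0.147)(-0.147)]
         = -0.139909 / 0.978391 = -0.143.
Therefore phi_{22} = -0.1430.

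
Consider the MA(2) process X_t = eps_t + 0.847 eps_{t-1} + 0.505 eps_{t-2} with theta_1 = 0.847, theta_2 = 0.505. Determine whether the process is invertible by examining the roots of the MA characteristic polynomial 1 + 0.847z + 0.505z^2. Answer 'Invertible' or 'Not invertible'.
\text{Invertible}

The MA(q) characteristic polynomial is P(z) = 1 + 0.847z + 0.505z^2.
Invertibility requires all roots to lie outside the unit circle, i.e. |z| > 1 for every root.
Set 1 + (0.847) z + (0.505) z^2 = 0, i.e. a z^2 + b z + c = 0 with a = 0.505, b = 0.847, c = 1.
Discriminant D = b^2 - 4ac = (0.847)^2 - 4*(0.505)*1 = 0.717409 - (2.02) = -1.302591.
D < 0, so the roots are the complex-conjugate pair z = (-b +/- i sqrt(-D)) / (2a) = -0.8386 +/- 1.13i.
For a conjugate pair |z|^2 = z * conj(z) = (product of roots) = c/a = 1/(0.505) = 1.980198, so |z| = sqrt(1.980198) = 1.4072 for both roots.
Moduli of all roots: 1.4072, 1.4072.
All moduli strictly greater than 1? Yes.
Verdict: Invertible.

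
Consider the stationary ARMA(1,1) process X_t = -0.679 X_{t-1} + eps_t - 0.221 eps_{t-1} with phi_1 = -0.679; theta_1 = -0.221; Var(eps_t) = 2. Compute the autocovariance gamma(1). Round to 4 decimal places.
\gamma(1) = -3.8409

Multiply the model equation by X_{t-k} and take expectations. With theta_0 = psi_0 = 1 and psi_j the MA(infinity) weights, this gives
  gamma(k) - sum_i phi_i gamma(k-i) = c_k,
  c_k = sigma^2 * sum_{j=k..q} theta_j psi_{j-k}   (c_k = 0 for k > q),
using gamma(-m) = gamma(m).
psi-weights needed (psi_j = theta_j + sum_i phi_i psi_{j-i}):
  psi_1 = theta_1 + phi_1 = -0.221 + (-0.679) = -0.9
Right-hand sides:
  c_0 = sigma^2 (1 + theta_1 psi_1) = 2 * (1 + (-0.221)(-0.9)) = 2 * 1.1989 = 2.3978
  c_1 = sigma^2 theta_1 = 2 * (-0.221) = -0.442
  c_2 = 0
Equations for k = 0 and k = 1 (AR order 1):
  gamma(0) = phi_1 gamma(1) + c_0
  gamma(1) = phi_1 gamma(0) + c_1
Substituting the second into the first: gamma(0) (1 - phi_1^2) = c_0 + phi_1 c_1, so
  gamma(0) = (c_0 + phi_1 c_1) / (1 - phi_1^2) = (2.3978 + (-0.679)(-0.442)) / (1 - (-0.679)^2) = 2.697918 / 0.538959 = 5.005795.
  gamma(1) = phi_1 gamma(0) + c_1 = (-0.679)(5.005795) + (-0.442) = -3.840934.
Therefore gamma(1) = -3.8409 (to 4 decimal places).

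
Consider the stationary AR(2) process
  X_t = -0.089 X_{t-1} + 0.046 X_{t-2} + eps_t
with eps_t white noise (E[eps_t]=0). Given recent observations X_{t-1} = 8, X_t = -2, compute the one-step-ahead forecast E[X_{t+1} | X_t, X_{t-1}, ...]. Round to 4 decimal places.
E[X_{t+1} \mid \mathcal F_t] = 0.5460

For an AR(p) model X_t = c + sum_i phi_i X_{t-i} + eps_t, the
one-step-ahead conditional mean is
  E[X_{t+1} | X_t, ...] = c + sum_i phi_i X_{t+1-i}.
Substitute known values:
  E[X_{t+1} | ...] = (-0.089) * (-2) + (0.046) * (8)
                   = 0.5460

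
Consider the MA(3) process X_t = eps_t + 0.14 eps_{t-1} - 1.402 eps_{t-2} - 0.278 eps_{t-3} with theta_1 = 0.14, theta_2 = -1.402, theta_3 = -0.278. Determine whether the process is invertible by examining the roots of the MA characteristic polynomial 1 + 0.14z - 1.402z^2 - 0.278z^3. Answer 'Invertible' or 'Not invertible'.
\text{Not invertible}

The MA(q) characteristic polynomial is P(z) = 1 + 0.14z - 1.402z^2 - 0.278z^3.
Invertibility requires all roots to lie outside the unit circle, i.e. |z| > 1 for every root.
Degree 3: look for a simple real root z0 first, then factor out (1 - z/z0) and solve the remaining quadratic.
Testing z0 = -5: P(-5) = 1 + (0.14)(-5) + (-1.402)(-5)^2 + (-0.278)(-5)^3
  = 1 + (-0.7) + (-35.05) + (34.75) = 0.  So z_0 = -5 is a root, |z_0| = 5.
Divide out the factor (1 + 0.2 z) = (1 - z/z0) (since 1/z0 = -0.2):
  P(z) = (1 + 0.2 z)(1 + (-0.06) z + (-1.39) z^2)
  [check: z-coef -0.06 - (-0.2) = 0.14; z^2-coef -1.39 - (-0.2)(-0.06) = -1.402; z^3-coef -(-0.2)(-1.39) = -0.278.]
Remaining roots from the quadratic factor 1 + (-0.06) z + (-1.39) z^2:
  Set 1 + (-0.06) z + (-1.39) z^2 = 0, i.e. a z^2 + b z + c = 0 with a = -1.39, b = -0.06, c = 1.
  Discriminant D = b^2 - 4ac = (-0.06)^2 - 4*(-1.39)*1 = 0.0036 - (-5.56) = 5.5636.
  D >= 0, so the roots are real: z = (-b +/- sqrt(D)) / (2a) = (0.06 +/- 2.358728) / (-2.78).
    z_1 = (0.06 + 2.358728) / (-2.78) = -0.87,   |z_1| = 0.87.
    z_2 = (0.06 - 2.358728) / (-2.78) = 0.8269,   |z_2| = 0.8269.
Moduli of all roots: 5.0000, 0.8700, 0.8269.
All moduli strictly greater than 1? No.
Verdict: Not invertible.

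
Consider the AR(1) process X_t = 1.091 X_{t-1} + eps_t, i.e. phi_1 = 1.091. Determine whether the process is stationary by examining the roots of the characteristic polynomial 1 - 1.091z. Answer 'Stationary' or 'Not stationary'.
\text{Not stationary}

The AR(p) characteristic polynomial is P(z) = 1 - 1.091z.
Stationarity requires all roots to lie outside the unit circle, i.e. |z| > 1 for every root.
This is linear in z: 1 + (-1.091) z = 0  =>  z = -1/(-1.091) = 0.91659,  |z| = 0.91659.
Moduli of all roots: 0.9166.
All moduli strictly greater than 1? No.
Verdict: Not stationary.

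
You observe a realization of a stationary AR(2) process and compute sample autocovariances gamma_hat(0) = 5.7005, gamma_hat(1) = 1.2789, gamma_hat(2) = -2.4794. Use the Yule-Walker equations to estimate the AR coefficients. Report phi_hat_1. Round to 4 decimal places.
\hat\phi_{1} = 0.3390

The Yule-Walker equations for an AR(p) process read, in matrix form,
  Gamma_p phi = r_p,   with   (Gamma_p)_{ij} = gamma(|i - j|),
                       (r_p)_i = gamma(i),   i,j = 1..p.
Substitute the sample gammas (Toeplitz matrix and right-hand side of size 2):
  Gamma_p = [[5.7005, 1.2789], [1.2789, 5.7005]]
  r_p     = [1.2789, -2.4794]
Written out:
  5.7005 phi_1 + 1.2789 phi_2 = 1.2789
  1.2789 phi_1 + 5.7005 phi_2 = -2.4794
Solve by Cramer's rule:
  det = gamma(0)^2 - gamma(1)^2 = (5.7005)^2 - (1.2789)^2 = 32.49570025 - 1.63558521 = 30.86011504
  phi_hat_1 = [gamma(1) gamma(0) - gamma(1) gamma(2)] / det = [(1.2789)(5.7005) - (1.2789)(-2.4794)] / 30.86011504 = 10.46127411 / 30.86011504 = 0.339
  phi_hat_2 = [gamma(0) gamma(2) - gamma(1)^2] / det = [(5.7005)(-2.4794) - (1.2789)^2] / 30.86011504 = -15.76940491 / 30.86011504 = -0.511
So phi_hat = [0.3390, -0.5110].
Therefore phi_hat_1 = 0.3390.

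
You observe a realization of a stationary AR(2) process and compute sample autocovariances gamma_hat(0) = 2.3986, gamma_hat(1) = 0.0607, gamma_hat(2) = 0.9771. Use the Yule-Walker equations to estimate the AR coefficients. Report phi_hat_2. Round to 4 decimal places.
\hat\phi_{2} = 0.4070

The Yule-Walker equations for an AR(p) process read, in matrix form,
  Gamma_p phi = r_p,   with   (Gamma_p)_{ij} = gamma(|i - j|),
                       (r_p)_i = gamma(i),   i,j = 1..p.
Substitute the sample gammas (Toeplitz matrix and right-hand side of size 2):
  Gamma_p = [[2.3986, 0.0607], [0.0607, 2.3986]]
  r_p     = [0.0607, 0.9771]
Written out:
  2.3986 phi_1 + 0.0607 phi_2 = 0.0607
  0.0607 phi_1 + 2.3986 phi_2 = 0.9771
Solve by Cramer's rule:
  det = gamma(0)^2 - gamma(1)^2 = (2.3986)^2 - (0.0607)^2 = 5.75328196 - 0.00368449 = 5.74959747
  phi_hat_1 = [gamma(1) gamma(0) - gamma(1) gamma(2)] / det = [(0.0607)(2.3986) - (0.0607)(0.9771)] / 5.74959747 = 0.08628505 / 5.74959747 = 0.015
  phi_hat_2 = [gamma(0) gamma(2) - gamma(1)^2] / det = [(2.3986)(0.9771) - (0.0607)^2] / 5.74959747 = 2.33998757 / 5.74959747 = 0.407
So phi_hat = [0.0150, 0.4070].
Therefore phi_hat_2 = 0.4070.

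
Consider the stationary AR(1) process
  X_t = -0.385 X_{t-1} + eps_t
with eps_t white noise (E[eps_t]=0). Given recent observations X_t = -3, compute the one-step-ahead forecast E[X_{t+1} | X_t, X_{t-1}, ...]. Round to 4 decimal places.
E[X_{t+1} \mid \mathcal F_t] = 1.1550

For an AR(p) model X_t = c + sum_i phi_i X_{t-i} + eps_t, the
one-step-ahead conditional mean is
  E[X_{t+1} | X_t, ...] = c + sum_i phi_i X_{t+1-i}.
Substitute known values:
  E[X_{t+1} | ...] = (-0.385) * (-3)
                   = 1.1550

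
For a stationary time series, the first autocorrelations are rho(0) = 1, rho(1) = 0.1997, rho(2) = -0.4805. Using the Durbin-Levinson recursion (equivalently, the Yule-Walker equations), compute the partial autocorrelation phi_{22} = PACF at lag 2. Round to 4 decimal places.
\phi_{22} = -0.5420

The PACF at lag k is phi_{kk}, the last component of the solution
to the Yule-Walker system G_k phi = r_k where
  (G_k)_{ij} = rho(|i - j|), (r_k)_i = rho(i), i,j = 1..k.
Equivalently, Durbin-Levinson gives phi_{kk} iteratively:
  phi_{11} = rho(1)
  phi_{kk} = [rho(k) - sum_{j=1..k-1} phi_{k-1,j} rho(k-j)]
            / [1 - sum_{j=1..k-1} phi_{k-1,j} rho(j)],
  phi_{k,j} = phi_{k-1,j} - phi_{kk} phi_{k-1,k-j},  j = 1..k-1.
Step k = 1:
  phi_11 = rho(1) = 0.1997.
Step k = 2:
  phi_22 = [rho(2) - phi_11 rho(1)] / [1 - phi_11 rho(1)] = [-0.4805 - (0.1997)(0.1997)] / [1 - (0.1997)(0.1997)]
         = -0.52038009 / 0.96011991 = -0.542.
Therefore phi_{22} = -0.5420.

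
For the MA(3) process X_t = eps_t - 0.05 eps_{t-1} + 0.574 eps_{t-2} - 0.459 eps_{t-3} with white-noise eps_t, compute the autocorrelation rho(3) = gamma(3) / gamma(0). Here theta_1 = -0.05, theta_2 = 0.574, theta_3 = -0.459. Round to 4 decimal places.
\rho(3) = -0.2975

For an MA(q) process with theta_0 = 1, the autocovariance is
  gamma(k) = sigma^2 * sum_{i=0..q-k} theta_i * theta_{i+k},
and rho(k) = gamma(k) / gamma(0). Sigma^2 cancels.
  numerator   = (1)*(-0.459) = -0.459.
  denominator = (1)^2 + (-0.05)^2 + (0.574)^2 + (-0.459)^2 = 1.542657.
  rho(3) = -0.459 / 1.542657 = -0.2975.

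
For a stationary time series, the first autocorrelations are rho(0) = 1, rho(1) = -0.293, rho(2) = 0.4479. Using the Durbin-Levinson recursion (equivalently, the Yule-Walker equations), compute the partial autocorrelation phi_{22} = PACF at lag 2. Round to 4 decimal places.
\phi_{22} = 0.3961

The PACF at lag k is phi_{kk}, the last component of the solution
to the Yule-Walker system G_k phi = r_k where
  (G_k)_{ij} = rho(|i - j|), (r_k)_i = rho(i), i,j = 1..k.
Equivalently, Durbin-Levinson gives phi_{kk} iteratively:
  phi_{11} = rho(1)
  phi_{kk} = [rho(k) - sum_{j=1..k-1} phi_{k-1,j} rho(k-j)]
            / [1 - sum_{j=1..k-1} phi_{k-1,j} rho(j)],
  phi_{k,j} = phi_{k-1,j} - phi_{kk} phi_{k-1,k-j},  j = 1..k-1.
Step k = 1:
  phi_11 = rho(1) = -0.293.
Step k = 2:
  phi_22 = [rho(2) - phi_11 rho(1)] / [1 - phi_11 rho(1)] = [0.4479 - (-0.293)(-0.293)] / [1 - (-0.293)(-0.293)]
         = 0.362051 / 0.914151 = 0.3961.
Therefore phi_{22} = 0.3961.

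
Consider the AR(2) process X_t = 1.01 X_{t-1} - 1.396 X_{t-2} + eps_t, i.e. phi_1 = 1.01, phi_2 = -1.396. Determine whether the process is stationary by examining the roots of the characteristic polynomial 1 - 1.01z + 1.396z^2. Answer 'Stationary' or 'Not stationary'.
\text{Not stationary}

The AR(p) characteristic polynomial is P(z) = 1 - 1.01z + 1.396z^2.
Stationarity requires all roots to lie outside the unit circle, i.e. |z| > 1 for every root.
Set 1 + (-1.01) z + (1.396) z^2 = 0, i.e. a z^2 + b z + c = 0 with a = 1.396, b = -1.01, c = 1.
Discriminant D = b^2 - 4ac = (-1.01)^2 - 4*(1.396)*1 = 1.0201 - (5.584) = -4.5639.
D < 0, so the roots are the complex-conjugate pair z = (-b +/- i sqrt(-D)) / (2a) = 0.3617 +/- 0.7652i.
For a conjugate pair |z|^2 = z * conj(z) = (product of roots) = c/a = 1/(1.396) = 0.716332, so |z| = sqrt(0.716332) = 0.8464 for both roots.
Moduli of all roots: 0.8464, 0.8464.
All moduli strictly greater than 1? No.
Verdict: Not stationary.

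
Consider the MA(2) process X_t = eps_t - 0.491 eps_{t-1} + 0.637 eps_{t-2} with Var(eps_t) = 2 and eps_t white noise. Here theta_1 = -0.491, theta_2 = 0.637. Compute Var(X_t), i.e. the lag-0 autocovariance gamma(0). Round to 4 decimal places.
\gamma(0) = 3.2937

For an MA(q) process X_t = eps_t + sum_i theta_i eps_{t-i} with
Var(eps_t) = sigma^2, the variance is
  gamma(0) = sigma^2 * (1 + sum_i theta_i^2).
  sum_i theta_i^2 = (-0.491)^2 + (0.637)^2 = 0.241081 + 0.405769 = 0.64685.
  gamma(0) = 2 * (1 + 0.64685) = 2 * 1.64685 = 3.2937.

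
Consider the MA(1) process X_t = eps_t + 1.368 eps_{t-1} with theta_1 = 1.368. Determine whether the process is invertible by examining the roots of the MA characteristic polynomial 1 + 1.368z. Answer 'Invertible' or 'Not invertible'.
\text{Not invertible}

The MA(q) characteristic polynomial is P(z) = 1 + 1.368z.
Invertibility requires all roots to lie outside the unit circle, i.e. |z| > 1 for every root.
This is linear in z: 1 + (1.368) z = 0  =>  z = -1/(1.368) = -0.730994,  |z| = 0.730994.
Moduli of all roots: 0.7310.
All moduli strictly greater than 1? No.
Verdict: Not invertible.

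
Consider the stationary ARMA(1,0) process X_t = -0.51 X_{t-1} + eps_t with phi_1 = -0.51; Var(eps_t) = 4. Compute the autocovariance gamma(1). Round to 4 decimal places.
\gamma(1) = -2.7571

Multiply the model equation by X_{t-k} and take expectations. With theta_0 = psi_0 = 1 and psi_j the MA(infinity) weights, this gives
  gamma(k) - sum_i phi_i gamma(k-i) = c_k,
  c_k = sigma^2 * sum_{j=k..q} theta_j psi_{j-k}   (c_k = 0 for k > q),
using gamma(-m) = gamma(m).
Pure AR (q = 0): c_0 = sigma^2 = 4, c_k = 0 for k >= 1.
Equations for k = 0 and k = 1 (AR order 1):
  gamma(0) = phi_1 gamma(1) + c_0
  gamma(1) = phi_1 gamma(0) + c_1
Substituting the second into the first: gamma(0) (1 - phi_1^2) = c_0 + phi_1 c_1, so
  gamma(0) = c_0 / (1 - phi_1^2) = 4 / (1 - (-0.51)^2) = 4 / 0.7399 = 5.406136.
  gamma(1) = phi_1 gamma(0) = (-0.51)(5.406136) = -2.757129.
Therefore gamma(1) = -2.7571 (to 4 decimal places).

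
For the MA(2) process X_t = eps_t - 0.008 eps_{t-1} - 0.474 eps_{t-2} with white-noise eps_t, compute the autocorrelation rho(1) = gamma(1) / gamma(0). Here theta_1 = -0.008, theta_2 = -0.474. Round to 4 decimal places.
\rho(1) = -0.0034

For an MA(q) process with theta_0 = 1, the autocovariance is
  gamma(k) = sigma^2 * sum_{i=0..q-k} theta_i * theta_{i+k},
and rho(k) = gamma(k) / gamma(0). Sigma^2 cancels.
  numerator   = (1)*(-0.008) + (-0.008)*(-0.474) = -0.004208.
  denominator = (1)^2 + (-0.008)^2 + (-0.474)^2 = 1.22474.
  rho(1) = -0.004208 / 1.22474 = -0.0034.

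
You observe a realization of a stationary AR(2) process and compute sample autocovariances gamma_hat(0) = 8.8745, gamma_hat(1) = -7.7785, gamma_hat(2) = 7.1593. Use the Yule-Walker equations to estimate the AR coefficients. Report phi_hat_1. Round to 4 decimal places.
\hat\phi_{1} = -0.7310

The Yule-Walker equations for an AR(p) process read, in matrix form,
  Gamma_p phi = r_p,   with   (Gamma_p)_{ij} = gamma(|i - j|),
                       (r_p)_i = gamma(i),   i,j = 1..p.
Substitute the sample gammas (Toeplitz matrix and right-hand side of size 2):
  Gamma_p = [[8.8745, -7.7785], [-7.7785, 8.8745]]
  r_p     = [-7.7785, 7.1593]
Written out:
  8.8745 phi_1 - 7.7785 phi_2 = -7.7785
  -7.7785 phi_1 + 8.8745 phi_2 = 7.1593
Solve by Cramer's rule:
  det = gamma(0)^2 - gamma(1)^2 = (8.8745)^2 - (-7.7785)^2 = 78.75675025 - 60.50506225 = 18.251688
  phi_hat_1 = [gamma(1) gamma(0) - gamma(1) gamma(2)] / det = [(-7.7785)(8.8745) - (-7.7785)(7.1593)] / 18.251688 = -13.3416832 / 18.251688 = -0.731
  phi_hat_2 = [gamma(0) gamma(2) - gamma(1)^2] / det = [(8.8745)(7.1593) - (-7.7785)^2] / 18.251688 = 3.0301456 / 18.251688 = 0.166
So phi_hat = [-0.7310, 0.1660].
Therefore phi_hat_1 = -0.7310.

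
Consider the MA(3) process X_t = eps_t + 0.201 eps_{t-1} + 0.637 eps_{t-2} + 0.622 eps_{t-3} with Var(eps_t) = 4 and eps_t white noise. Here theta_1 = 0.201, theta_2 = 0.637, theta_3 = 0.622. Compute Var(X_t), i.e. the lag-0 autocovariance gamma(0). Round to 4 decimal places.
\gamma(0) = 7.3322

For an MA(q) process X_t = eps_t + sum_i theta_i eps_{t-i} with
Var(eps_t) = sigma^2, the variance is
  gamma(0) = sigma^2 * (1 + sum_i theta_i^2).
  sum_i theta_i^2 = (0.201)^2 + (0.637)^2 + (0.622)^2 = 0.040401 + 0.405769 + 0.386884 = 0.833054.
  gamma(0) = 4 * (1 + 0.833054) = 4 * 1.833054 = 7.332216, which rounds to 7.3322.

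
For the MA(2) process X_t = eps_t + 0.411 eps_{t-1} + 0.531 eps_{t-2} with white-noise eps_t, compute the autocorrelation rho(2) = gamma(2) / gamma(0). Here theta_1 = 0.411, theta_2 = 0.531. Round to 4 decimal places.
\rho(2) = 0.3660

For an MA(q) process with theta_0 = 1, the autocovariance is
  gamma(k) = sigma^2 * sum_{i=0..q-k} theta_i * theta_{i+k},
and rho(k) = gamma(k) / gamma(0). Sigma^2 cancels.
  numerator   = (1)*(0.531) = 0.531.
  denominator = (1)^2 + (0.411)^2 + (0.531)^2 = 1.450882.
  rho(2) = 0.531 / 1.450882 = 0.3660.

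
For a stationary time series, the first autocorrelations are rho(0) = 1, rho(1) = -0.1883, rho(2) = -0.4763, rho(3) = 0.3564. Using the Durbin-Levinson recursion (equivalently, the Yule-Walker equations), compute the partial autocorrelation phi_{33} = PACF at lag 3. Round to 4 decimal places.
\phi_{33} = 0.1720

The PACF at lag k is phi_{kk}, the last component of the solution
to the Yule-Walker system G_k phi = r_k where
  (G_k)_{ij} = rho(|i - j|), (r_k)_i = rho(i), i,j = 1..k.
Equivalently, Durbin-Levinson gives phi_{kk} iteratively:
  phi_{11} = rho(1)
  phi_{kk} = [rho(k) - sum_{j=1..k-1} phi_{k-1,j} rho(k-j)]
            / [1 - sum_{j=1..k-1} phi_{k-1,j} rho(j)],
  phi_{k,j} = phi_{k-1,j} - phi_{kk} phi_{k-1,k-j},  j = 1..k-1.
Step k = 1:
  phi_11 = rho(1) = -0.1883.
Step k = 2:
  phi_22 = [rho(2) - phi_11 rho(1)] / [1 - phi_11 rho(1)] = [-0.4763 - (-0.1883)(-0.1883)] / [1 - (-0.1883)(-0.1883)]
         = -0.51175689 / 0.96454311 = -0.530569.
  Update: phi_21 = phi_11 - phi_22 phi_11 = -0.1883 - (-0.530569)(-0.1883) = -0.288206.
Step k = 3:
  phi_33 = [rho(3) - phi_21 rho(2) - phi_22 rho(1)] / [1 - phi_21 rho(1) - phi_22 rho(2)]
    numerator   = 0.3564 - (-0.288206)(-0.4763) - (-0.530569)(-0.1883) = 0.11922121
    denominator = 1 - (-0.288206)(-0.1883) - (-0.530569)(-0.4763) = 0.69302065
  phi_33 = 0.11922121 / 0.69302065 = 0.172.
Therefore phi_{33} = 0.1720.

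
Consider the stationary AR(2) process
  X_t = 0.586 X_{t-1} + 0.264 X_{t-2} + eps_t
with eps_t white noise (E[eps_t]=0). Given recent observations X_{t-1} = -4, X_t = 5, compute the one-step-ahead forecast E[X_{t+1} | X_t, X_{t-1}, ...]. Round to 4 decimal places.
E[X_{t+1} \mid \mathcal F_t] = 1.8740

For an AR(p) model X_t = c + sum_i phi_i X_{t-i} + eps_t, the
one-step-ahead conditional mean is
  E[X_{t+1} | X_t, ...] = c + sum_i phi_i X_{t+1-i}.
Substitute known values:
  E[X_{t+1} | ...] = (0.586) * (5) + (0.264) * (-4)
                   = 1.8740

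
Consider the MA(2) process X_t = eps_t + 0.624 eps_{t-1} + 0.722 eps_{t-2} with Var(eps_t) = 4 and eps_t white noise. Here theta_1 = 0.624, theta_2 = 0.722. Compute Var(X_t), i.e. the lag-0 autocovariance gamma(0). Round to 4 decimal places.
\gamma(0) = 7.6426

For an MA(q) process X_t = eps_t + sum_i theta_i eps_{t-i} with
Var(eps_t) = sigma^2, the variance is
  gamma(0) = sigma^2 * (1 + sum_i theta_i^2).
  sum_i theta_i^2 = (0.624)^2 + (0.722)^2 = 0.389376 + 0.521284 = 0.91066.
  gamma(0) = 4 * (1 + 0.91066) = 4 * 1.91066 = 7.64264, which rounds to 7.6426.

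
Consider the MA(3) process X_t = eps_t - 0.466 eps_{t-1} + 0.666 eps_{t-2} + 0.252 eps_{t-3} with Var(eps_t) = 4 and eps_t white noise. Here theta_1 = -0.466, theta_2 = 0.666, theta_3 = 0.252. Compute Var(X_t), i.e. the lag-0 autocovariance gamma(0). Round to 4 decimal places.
\gamma(0) = 6.8969

For an MA(q) process X_t = eps_t + sum_i theta_i eps_{t-i} with
Var(eps_t) = sigma^2, the variance is
  gamma(0) = sigma^2 * (1 + sum_i theta_i^2).
  sum_i theta_i^2 = (-0.466)^2 + (0.666)^2 + (0.252)^2 = 0.217156 + 0.443556 + 0.063504 = 0.724216.
  gamma(0) = 4 * (1 + 0.724216) = 4 * 1.724216 = 6.896864, which rounds to 6.8969.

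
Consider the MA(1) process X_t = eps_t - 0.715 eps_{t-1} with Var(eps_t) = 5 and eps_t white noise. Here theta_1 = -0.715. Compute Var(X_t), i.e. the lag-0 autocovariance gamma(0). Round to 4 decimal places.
\gamma(0) = 7.5561

For an MA(q) process X_t = eps_t + sum_i theta_i eps_{t-i} with
Var(eps_t) = sigma^2, the variance is
  gamma(0) = sigma^2 * (1 + sum_i theta_i^2).
  sum_i theta_i^2 = (-0.715)^2 = 0.511225.
  gamma(0) = 5 * (1 + 0.511225) = 5 * 1.511225 = 7.556125, which rounds to 7.5561.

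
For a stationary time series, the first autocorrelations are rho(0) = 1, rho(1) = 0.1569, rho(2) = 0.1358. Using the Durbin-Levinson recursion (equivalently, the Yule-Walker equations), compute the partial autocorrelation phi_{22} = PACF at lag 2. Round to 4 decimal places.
\phi_{22} = 0.1140

The PACF at lag k is phi_{kk}, the last component of the solution
to the Yule-Walker system G_k phi = r_k where
  (G_k)_{ij} = rho(|i - j|), (r_k)_i = rho(i), i,j = 1..k.
Equivalently, Durbin-Levinson gives phi_{kk} iteratively:
  phi_{11} = rho(1)
  phi_{kk} = [rho(k) - sum_{j=1..k-1} phi_{k-1,j} rho(k-j)]
            / [1 - sum_{j=1..k-1} phi_{k-1,j} rho(j)],
  phi_{k,j} = phi_{k-1,j} - phi_{kk} phi_{k-1,k-j},  j = 1..k-1.
Step k = 1:
  phi_11 = rho(1) = 0.1569.
Step k = 2:
  phi_22 = [rho(2) - phi_11 rho(1)] / [1 - phi_11 rho(1)] = [0.1358 - (0.1569)(0.1569)] / [1 - (0.1569)(0.1569)]
         = 0.11118239 / 0.97538239 = 0.114.
Therefore phi_{22} = 0.1140.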